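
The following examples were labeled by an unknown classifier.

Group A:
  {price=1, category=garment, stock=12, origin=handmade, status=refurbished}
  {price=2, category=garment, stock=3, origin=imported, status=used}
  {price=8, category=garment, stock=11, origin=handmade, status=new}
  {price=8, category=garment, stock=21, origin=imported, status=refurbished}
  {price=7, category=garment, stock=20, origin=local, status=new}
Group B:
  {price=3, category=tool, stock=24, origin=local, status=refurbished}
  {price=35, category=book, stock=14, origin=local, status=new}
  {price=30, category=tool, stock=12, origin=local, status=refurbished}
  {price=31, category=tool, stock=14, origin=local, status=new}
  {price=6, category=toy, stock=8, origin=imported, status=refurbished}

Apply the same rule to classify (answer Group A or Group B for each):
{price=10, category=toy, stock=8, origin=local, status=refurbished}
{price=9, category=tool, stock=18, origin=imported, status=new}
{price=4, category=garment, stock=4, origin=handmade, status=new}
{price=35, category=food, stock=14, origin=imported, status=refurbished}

Group B, Group B, Group A, Group B

The rule appears to be: category is garment.
{price=10, category=toy, stock=8, origin=local, status=refurbished} → category is toy → Group B.
{price=9, category=tool, stock=18, origin=imported, status=new} → category is tool → Group B.
{price=4, category=garment, stock=4, origin=handmade, status=new} → category is garment → Group A.
{price=35, category=food, stock=14, origin=imported, status=refurbished} → category is food → Group B.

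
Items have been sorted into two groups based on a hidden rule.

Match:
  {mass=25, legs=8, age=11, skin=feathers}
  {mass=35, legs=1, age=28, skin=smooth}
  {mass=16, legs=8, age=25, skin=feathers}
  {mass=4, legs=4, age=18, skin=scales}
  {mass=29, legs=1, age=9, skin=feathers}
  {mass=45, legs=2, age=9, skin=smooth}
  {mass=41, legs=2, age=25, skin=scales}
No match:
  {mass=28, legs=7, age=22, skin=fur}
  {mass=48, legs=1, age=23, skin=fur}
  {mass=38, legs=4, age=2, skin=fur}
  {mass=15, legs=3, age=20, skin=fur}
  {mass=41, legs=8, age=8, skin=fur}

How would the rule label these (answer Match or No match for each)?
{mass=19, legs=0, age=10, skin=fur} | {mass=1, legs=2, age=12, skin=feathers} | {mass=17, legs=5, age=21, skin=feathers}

No match, Match, Match

Rule: skin is not fur. This holds for each 'Match' example and fails for each 'No match' one.
No match: {mass=19, legs=0, age=10, skin=fur}, since skin is fur. Match: {mass=1, legs=2, age=12, skin=feathers}, since skin is feathers. Match: {mass=17, legs=5, age=21, skin=feathers}, since skin is feathers.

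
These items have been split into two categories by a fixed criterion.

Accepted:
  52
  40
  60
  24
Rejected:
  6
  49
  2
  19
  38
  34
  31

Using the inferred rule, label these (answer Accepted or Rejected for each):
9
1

Rejected, Rejected

Rule: multiple of 4. This holds for each 'Accepted' example and fails for each 'Rejected' one.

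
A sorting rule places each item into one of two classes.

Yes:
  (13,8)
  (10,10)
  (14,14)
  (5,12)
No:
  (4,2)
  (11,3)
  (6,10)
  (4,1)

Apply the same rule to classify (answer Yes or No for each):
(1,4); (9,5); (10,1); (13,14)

No, No, No, Yes

All 'Yes' examples share one property — sum ≥ 17 — and every 'No' example lacks it.
No: (1,4), since 1+4 = 5.
No: (9,5), since 9+5 = 14.
No: (10,1), since 10+1 = 11.
Yes: (13,14), since 13+14 = 27.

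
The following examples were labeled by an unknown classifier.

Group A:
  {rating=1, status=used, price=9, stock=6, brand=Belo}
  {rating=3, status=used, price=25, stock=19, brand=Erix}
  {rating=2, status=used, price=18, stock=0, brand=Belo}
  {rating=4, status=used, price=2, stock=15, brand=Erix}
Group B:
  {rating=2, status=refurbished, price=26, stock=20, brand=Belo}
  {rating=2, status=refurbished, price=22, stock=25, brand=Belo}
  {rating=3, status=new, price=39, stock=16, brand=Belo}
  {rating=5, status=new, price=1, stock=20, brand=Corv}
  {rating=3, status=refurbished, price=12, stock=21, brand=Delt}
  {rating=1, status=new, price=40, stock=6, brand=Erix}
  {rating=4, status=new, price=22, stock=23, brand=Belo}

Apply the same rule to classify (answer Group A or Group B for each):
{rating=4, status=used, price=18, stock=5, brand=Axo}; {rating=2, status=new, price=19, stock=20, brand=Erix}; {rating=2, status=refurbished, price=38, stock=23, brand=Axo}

Rule: status is used. This holds for each 'Group A' example and fails for each 'Group B' one.
{rating=4, status=used, price=18, stock=5, brand=Axo} — status is used, hence Group A. {rating=2, status=new, price=19, stock=20, brand=Erix} — status is new, hence Group B. {rating=2, status=refurbished, price=38, stock=23, brand=Axo} — status is refurbished, hence Group B.

Group A, Group B, Group B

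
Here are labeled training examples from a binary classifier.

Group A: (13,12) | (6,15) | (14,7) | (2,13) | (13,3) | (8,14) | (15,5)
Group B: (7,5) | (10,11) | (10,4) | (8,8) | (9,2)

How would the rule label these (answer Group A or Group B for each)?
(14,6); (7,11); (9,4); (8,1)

The common property of the 'Group A' items is: max ≥ 12. No 'Group B' item has it.
Group A: (14,6), since max 14.
Group B: (7,11), since max 11.
Group B: (9,4), since max 9.
Group B: (8,1), since max 8.

Group A, Group B, Group B, Group B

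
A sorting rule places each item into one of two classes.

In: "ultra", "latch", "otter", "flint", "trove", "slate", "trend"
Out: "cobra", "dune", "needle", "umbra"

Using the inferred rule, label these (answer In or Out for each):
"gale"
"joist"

Every 'In' example satisfies: contains 't'. None of the 'Out' examples do.
"gale": Out (no 't').
"joist": In (has 't').

Out, In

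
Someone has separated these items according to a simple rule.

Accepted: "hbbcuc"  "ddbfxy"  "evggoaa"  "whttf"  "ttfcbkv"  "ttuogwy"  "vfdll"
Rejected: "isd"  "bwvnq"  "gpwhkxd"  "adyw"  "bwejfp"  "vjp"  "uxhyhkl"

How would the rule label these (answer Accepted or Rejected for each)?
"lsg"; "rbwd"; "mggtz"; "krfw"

Rejected, Rejected, Accepted, Rejected

Checking candidate rules against both groups, what survives is: has a double letter.
Rejected: "lsg", since no doubled letter. Rejected: "rbwd", since no doubled letter. Accepted: "mggtz", since 'gg' doubled. Rejected: "krfw", since no doubled letter.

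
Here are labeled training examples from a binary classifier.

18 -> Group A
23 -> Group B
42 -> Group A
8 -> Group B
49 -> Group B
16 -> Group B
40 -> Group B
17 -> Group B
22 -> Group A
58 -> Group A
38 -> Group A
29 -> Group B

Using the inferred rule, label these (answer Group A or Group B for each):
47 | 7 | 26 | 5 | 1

Group B, Group B, Group A, Group B, Group B

Every 'Group A' example satisfies: ≡ 2 (mod 4). None of the 'Group B' examples do.
47 → 47 mod 4 = 3 → Group B. 7 → 7 mod 4 = 3 → Group B. 26 → 26 mod 4 = 2 → Group A. 5 → 5 mod 4 = 1 → Group B. 1 → 1 mod 4 = 1 → Group B.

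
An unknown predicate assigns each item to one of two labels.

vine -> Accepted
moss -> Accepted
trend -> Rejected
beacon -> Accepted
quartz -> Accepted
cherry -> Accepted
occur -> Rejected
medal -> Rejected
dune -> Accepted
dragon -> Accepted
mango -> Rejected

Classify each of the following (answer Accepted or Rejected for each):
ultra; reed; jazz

The pattern is that an item is 'Accepted' exactly when: even length.
Rejected: ultra, since length 5. Accepted: reed, since length 4. Accepted: jazz, since length 4.

Rejected, Accepted, Accepted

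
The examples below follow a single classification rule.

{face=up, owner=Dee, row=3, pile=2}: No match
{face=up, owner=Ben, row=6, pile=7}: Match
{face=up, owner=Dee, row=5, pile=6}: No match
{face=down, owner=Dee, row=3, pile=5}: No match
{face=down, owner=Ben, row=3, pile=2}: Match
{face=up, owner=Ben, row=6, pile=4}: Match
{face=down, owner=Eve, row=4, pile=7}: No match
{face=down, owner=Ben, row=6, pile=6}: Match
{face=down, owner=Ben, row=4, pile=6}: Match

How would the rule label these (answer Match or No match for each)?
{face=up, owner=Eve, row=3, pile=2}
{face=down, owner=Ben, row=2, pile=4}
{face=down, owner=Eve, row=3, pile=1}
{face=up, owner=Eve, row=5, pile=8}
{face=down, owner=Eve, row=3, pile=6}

No match, Match, No match, No match, No match

Every 'Match' example satisfies: owner is Ben. None of the 'No match' examples do.
{face=up, owner=Eve, row=3, pile=2}: owner is Eve, doesn't match → No match.
{face=down, owner=Ben, row=2, pile=4}: owner is Ben, meets the rule → Match.
{face=down, owner=Eve, row=3, pile=1}: owner is Eve, doesn't match → No match.
{face=up, owner=Eve, row=5, pile=8}: owner is Eve, doesn't match → No match.
{face=down, owner=Eve, row=3, pile=6}: owner is Eve, doesn't match → No match.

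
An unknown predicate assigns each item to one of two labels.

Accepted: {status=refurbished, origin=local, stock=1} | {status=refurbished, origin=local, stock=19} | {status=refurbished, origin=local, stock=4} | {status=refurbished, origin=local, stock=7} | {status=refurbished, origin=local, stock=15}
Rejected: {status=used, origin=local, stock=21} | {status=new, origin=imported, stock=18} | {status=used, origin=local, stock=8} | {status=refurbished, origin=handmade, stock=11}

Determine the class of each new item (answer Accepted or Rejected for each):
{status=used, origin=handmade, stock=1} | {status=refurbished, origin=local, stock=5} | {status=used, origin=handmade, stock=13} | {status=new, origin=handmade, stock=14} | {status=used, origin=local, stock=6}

Rejected, Accepted, Rejected, Rejected, Rejected

The simplest hypothesis consistent with all the labels is: origin is local AND status is refurbished.
{status=used, origin=handmade, stock=1} — origin is handmade, status is used, hence Rejected. {status=refurbished, origin=local, stock=5} — origin is local, status is refurbished, hence Accepted. {status=used, origin=handmade, stock=13} — origin is handmade, status is used, hence Rejected. {status=new, origin=handmade, stock=14} — origin is handmade, status is new, hence Rejected. {status=used, origin=local, stock=6} — origin is local, status is used, hence Rejected.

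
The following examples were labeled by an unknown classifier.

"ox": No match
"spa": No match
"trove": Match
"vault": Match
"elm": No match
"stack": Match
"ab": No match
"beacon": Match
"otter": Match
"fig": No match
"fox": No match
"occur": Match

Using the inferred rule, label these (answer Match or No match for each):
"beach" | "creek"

The rule appears to be: length ≥ 5.
Match: "beach", since length 5. Match: "creek", since length 5.

Match, Match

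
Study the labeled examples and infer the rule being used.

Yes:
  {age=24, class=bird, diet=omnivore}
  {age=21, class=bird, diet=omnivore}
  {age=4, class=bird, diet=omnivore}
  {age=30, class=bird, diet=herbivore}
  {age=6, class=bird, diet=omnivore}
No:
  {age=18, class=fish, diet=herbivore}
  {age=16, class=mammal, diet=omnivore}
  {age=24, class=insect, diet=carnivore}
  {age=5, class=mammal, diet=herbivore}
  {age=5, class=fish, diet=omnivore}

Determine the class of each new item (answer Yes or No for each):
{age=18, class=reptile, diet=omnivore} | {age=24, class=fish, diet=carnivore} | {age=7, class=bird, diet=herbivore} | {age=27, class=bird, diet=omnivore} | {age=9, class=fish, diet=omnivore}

No, No, Yes, Yes, No

The simplest hypothesis consistent with all the labels is: class is bird.
{age=18, class=reptile, diet=omnivore}: No (class is reptile).
{age=24, class=fish, diet=carnivore}: No (class is fish).
{age=7, class=bird, diet=herbivore}: Yes (class is bird).
{age=27, class=bird, diet=omnivore}: Yes (class is bird).
{age=9, class=fish, diet=omnivore}: No (class is fish).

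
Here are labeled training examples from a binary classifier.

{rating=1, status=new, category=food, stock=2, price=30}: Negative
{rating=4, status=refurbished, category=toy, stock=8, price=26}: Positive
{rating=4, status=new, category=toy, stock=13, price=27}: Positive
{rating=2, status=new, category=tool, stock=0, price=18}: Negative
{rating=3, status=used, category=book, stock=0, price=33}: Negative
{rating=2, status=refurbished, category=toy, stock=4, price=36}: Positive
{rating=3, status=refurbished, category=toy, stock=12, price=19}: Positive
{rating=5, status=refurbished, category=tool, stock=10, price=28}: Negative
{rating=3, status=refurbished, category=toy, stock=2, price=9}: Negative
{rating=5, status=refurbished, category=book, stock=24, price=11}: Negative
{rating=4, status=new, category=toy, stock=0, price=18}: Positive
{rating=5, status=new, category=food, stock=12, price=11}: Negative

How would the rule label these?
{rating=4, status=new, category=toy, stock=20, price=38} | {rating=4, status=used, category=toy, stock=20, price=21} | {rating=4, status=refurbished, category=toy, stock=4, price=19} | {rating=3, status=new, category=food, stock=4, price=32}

The common property of the 'Positive' items is: category is toy AND price ≥ 11. No 'Negative' item has it.
{rating=4, status=new, category=toy, stock=20, price=38}: Positive (category is toy, price = 38).
{rating=4, status=used, category=toy, stock=20, price=21}: Positive (category is toy, price = 21).
{rating=4, status=refurbished, category=toy, stock=4, price=19}: Positive (category is toy, price = 19).
{rating=3, status=new, category=food, stock=4, price=32}: Negative (category is food, price = 32).

Positive, Positive, Positive, Negative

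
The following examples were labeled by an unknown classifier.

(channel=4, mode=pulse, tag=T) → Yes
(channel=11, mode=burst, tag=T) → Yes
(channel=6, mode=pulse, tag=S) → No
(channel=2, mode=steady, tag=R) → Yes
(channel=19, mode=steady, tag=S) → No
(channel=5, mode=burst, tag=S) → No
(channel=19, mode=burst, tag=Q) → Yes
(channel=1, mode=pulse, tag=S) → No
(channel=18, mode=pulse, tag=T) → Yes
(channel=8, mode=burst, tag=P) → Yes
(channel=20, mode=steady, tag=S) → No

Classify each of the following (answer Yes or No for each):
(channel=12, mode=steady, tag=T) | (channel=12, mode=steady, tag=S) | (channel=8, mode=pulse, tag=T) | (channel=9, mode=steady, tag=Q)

The simplest hypothesis consistent with all the labels is: tag is not S.
(channel=12, mode=steady, tag=T): tag is T — matches, so Yes.
(channel=12, mode=steady, tag=S): tag is S — does not satisfy this, so No.
(channel=8, mode=pulse, tag=T): tag is T — matches, so Yes.
(channel=9, mode=steady, tag=Q): tag is Q — matches, so Yes.

Yes, No, Yes, Yes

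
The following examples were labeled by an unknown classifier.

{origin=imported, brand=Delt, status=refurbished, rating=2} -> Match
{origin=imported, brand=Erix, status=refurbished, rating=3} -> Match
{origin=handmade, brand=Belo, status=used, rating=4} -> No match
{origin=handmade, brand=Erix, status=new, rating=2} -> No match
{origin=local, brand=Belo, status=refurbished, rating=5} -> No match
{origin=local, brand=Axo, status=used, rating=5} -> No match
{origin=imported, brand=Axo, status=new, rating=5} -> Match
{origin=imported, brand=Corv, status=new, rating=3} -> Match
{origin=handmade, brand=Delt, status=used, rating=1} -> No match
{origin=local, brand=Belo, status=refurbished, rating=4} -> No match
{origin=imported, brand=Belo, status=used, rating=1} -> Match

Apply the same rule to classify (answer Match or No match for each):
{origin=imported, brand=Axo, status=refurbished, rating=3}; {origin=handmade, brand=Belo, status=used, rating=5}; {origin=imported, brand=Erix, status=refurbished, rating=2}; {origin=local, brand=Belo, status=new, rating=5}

Match, No match, Match, No match

All 'Match' examples share one property — origin is imported — and every 'No match' example lacks it.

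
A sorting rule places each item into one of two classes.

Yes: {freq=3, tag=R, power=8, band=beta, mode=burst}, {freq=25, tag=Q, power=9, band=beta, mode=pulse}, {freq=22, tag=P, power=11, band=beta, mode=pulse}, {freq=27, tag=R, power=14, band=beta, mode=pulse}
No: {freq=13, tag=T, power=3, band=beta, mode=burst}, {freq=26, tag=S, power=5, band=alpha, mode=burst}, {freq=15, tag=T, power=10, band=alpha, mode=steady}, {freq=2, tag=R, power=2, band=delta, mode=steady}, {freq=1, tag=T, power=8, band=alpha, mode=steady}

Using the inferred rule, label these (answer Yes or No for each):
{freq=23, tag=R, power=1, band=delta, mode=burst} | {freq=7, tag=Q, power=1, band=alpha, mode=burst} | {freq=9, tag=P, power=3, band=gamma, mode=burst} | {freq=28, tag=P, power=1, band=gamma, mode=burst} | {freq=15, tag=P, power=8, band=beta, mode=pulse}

Every 'Yes' example satisfies: band is beta AND power ≥ 5. None of the 'No' examples do.
{freq=23, tag=R, power=1, band=delta, mode=burst}: band is delta, power = 1 — doesn't match, so No.
{freq=7, tag=Q, power=1, band=alpha, mode=burst}: band is alpha, power = 1 — doesn't match, so No.
{freq=9, tag=P, power=3, band=gamma, mode=burst}: band is gamma, power = 3 — doesn't match, so No.
{freq=28, tag=P, power=1, band=gamma, mode=burst}: band is gamma, power = 1 — doesn't match, so No.
{freq=15, tag=P, power=8, band=beta, mode=pulse}: band is beta, power = 8 — satisfies this, so Yes.

No, No, No, No, Yes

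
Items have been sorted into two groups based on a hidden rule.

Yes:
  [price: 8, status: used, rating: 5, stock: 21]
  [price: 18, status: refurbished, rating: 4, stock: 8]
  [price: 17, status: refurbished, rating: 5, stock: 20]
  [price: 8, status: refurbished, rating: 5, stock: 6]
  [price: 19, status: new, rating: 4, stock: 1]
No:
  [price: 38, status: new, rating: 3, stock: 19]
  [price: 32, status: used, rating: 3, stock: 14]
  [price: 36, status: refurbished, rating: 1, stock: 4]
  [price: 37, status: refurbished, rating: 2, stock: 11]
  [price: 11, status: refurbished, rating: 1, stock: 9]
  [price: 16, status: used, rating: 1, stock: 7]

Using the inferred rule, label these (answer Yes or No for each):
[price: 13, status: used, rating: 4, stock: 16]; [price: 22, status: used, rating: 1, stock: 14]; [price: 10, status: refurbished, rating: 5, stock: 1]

A rule that fits every label: rating ≥ 4 — true of each 'Yes' example, false of each 'No' one.
Yes: [price: 13, status: used, rating: 4, stock: 16], since rating = 4.
No: [price: 22, status: used, rating: 1, stock: 14], since rating = 1.
Yes: [price: 10, status: refurbished, rating: 5, stock: 1], since rating = 5.

Yes, No, Yes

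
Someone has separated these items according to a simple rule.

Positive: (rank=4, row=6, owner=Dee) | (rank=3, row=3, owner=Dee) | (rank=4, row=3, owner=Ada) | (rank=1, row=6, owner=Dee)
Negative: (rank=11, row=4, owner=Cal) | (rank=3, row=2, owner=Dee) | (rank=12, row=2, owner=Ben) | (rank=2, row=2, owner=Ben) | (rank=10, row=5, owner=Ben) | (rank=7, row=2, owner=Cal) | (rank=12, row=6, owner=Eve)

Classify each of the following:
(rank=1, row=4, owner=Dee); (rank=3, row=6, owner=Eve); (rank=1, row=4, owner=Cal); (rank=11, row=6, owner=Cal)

A rule that fits every label: row ≥ 3 AND rank ≤ 4 — true of each 'Positive' example, false of each 'Negative' one.

Positive, Positive, Positive, Negative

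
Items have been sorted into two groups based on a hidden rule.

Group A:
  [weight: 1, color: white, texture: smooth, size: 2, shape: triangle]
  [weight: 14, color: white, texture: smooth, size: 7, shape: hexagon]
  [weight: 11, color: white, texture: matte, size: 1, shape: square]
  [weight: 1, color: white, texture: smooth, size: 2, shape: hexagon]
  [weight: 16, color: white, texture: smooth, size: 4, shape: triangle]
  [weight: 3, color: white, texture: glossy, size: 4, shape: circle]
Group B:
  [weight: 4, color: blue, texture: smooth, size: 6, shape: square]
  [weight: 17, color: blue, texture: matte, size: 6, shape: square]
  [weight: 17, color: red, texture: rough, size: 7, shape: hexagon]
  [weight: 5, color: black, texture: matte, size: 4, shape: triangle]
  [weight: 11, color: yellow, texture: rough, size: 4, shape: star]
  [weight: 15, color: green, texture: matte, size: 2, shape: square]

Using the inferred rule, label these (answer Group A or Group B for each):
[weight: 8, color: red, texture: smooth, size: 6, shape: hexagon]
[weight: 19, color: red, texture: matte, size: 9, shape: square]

Looking at the examples, the only property every 'Group A' case has and every 'Group B' case lacks is: color is white.
[weight: 8, color: red, texture: smooth, size: 6, shape: hexagon]: Group B (color is red). [weight: 19, color: red, texture: matte, size: 9, shape: square]: Group B (color is red).

Group B, Group B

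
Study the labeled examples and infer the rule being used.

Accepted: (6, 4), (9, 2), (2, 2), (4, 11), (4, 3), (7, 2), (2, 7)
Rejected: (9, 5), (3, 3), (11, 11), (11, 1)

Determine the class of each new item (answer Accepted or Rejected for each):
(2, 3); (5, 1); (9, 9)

The simplest hypothesis consistent with all the labels is: product is even.

Accepted, Rejected, Rejected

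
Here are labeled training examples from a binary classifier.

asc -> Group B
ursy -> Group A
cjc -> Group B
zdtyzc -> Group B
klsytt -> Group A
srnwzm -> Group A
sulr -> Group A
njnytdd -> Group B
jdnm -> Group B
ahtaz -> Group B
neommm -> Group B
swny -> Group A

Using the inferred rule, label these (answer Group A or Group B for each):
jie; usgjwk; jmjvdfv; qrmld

The rule appears to be: even length AND contains 's'.
jie → length 3, no 's' → Group B. usgjwk → length 6, has 's' → Group A. jmjvdfv → length 7, no 's' → Group B. qrmld → length 5, no 's' → Group B.

Group B, Group A, Group B, Group B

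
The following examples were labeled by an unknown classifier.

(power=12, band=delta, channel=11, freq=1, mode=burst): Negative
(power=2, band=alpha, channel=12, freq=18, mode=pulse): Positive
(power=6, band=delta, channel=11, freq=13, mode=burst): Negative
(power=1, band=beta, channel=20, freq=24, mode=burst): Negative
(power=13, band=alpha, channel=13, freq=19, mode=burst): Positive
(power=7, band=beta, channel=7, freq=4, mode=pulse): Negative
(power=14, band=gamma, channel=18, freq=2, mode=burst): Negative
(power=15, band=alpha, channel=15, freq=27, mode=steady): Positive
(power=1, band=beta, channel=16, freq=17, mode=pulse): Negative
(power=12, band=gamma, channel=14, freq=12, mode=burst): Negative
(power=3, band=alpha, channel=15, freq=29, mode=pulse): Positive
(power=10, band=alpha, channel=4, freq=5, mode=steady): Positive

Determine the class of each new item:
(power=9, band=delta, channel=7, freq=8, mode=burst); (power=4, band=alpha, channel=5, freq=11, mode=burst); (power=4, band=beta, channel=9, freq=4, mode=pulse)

All 'Positive' examples share one property — band is alpha — and every 'Negative' example lacks it.
(power=9, band=delta, channel=7, freq=8, mode=burst): band is delta — lacks this property, so Negative. (power=4, band=alpha, channel=5, freq=11, mode=burst): band is alpha — passes, so Positive. (power=4, band=beta, channel=9, freq=4, mode=pulse): band is beta — lacks this property, so Negative.

Negative, Positive, Negative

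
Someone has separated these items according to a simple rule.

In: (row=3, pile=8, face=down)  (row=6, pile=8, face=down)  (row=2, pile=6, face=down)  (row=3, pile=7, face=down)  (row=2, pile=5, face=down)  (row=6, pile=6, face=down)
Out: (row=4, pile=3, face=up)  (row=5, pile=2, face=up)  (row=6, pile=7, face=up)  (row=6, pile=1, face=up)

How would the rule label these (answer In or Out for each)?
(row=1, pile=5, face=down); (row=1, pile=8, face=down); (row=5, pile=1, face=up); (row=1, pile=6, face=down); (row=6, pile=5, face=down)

In, In, Out, In, In

'In' ⟺ face is down.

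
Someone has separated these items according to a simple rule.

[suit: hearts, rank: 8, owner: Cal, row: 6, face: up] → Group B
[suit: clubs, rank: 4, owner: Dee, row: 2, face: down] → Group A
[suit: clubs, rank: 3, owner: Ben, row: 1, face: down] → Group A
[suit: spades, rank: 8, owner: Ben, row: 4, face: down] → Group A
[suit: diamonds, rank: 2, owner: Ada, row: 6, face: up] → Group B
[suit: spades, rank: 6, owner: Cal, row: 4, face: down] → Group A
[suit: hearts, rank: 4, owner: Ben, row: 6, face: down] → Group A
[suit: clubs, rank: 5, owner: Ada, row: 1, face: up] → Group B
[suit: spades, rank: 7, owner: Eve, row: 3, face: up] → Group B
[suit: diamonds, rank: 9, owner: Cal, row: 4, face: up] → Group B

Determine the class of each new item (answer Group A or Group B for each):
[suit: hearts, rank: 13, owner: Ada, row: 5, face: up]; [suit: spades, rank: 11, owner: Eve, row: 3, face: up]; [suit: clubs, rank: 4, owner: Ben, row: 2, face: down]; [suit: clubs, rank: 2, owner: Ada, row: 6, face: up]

Group B, Group B, Group A, Group B

Comparing the two groups points to one rule — face is down.
[suit: hearts, rank: 13, owner: Ada, row: 5, face: up]: Group B (face is up).
[suit: spades, rank: 11, owner: Eve, row: 3, face: up]: Group B (face is up).
[suit: clubs, rank: 4, owner: Ben, row: 2, face: down]: Group A (face is down).
[suit: clubs, rank: 2, owner: Ada, row: 6, face: up]: Group B (face is up).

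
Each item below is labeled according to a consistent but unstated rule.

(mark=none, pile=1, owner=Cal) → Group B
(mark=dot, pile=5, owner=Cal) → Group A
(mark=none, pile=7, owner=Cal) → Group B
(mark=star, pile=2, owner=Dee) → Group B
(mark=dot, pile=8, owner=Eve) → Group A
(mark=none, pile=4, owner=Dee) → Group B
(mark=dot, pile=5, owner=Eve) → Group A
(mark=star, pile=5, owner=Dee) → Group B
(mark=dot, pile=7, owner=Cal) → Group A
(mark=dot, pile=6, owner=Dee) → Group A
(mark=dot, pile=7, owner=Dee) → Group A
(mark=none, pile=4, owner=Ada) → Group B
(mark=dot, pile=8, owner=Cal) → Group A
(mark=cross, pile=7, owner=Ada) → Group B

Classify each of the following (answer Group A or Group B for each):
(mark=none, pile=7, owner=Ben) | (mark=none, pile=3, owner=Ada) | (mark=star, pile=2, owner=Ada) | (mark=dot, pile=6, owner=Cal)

Group B, Group B, Group B, Group A

The rule appears to be: mark is dot.
(mark=none, pile=7, owner=Ben): Group B (mark is none).
(mark=none, pile=3, owner=Ada): Group B (mark is none).
(mark=star, pile=2, owner=Ada): Group B (mark is star).
(mark=dot, pile=6, owner=Cal): Group A (mark is dot).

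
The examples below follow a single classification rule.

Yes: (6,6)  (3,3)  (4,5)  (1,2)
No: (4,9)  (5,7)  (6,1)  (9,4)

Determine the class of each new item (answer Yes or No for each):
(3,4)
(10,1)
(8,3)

Yes, No, No

The distinguishing property — |first − second| ≤ 1 — holds for all the 'Yes' cases and none of the 'No' cases.
(3,4) — |3−4| = 1, hence Yes.
(10,1) — |10−1| = 9, hence No.
(8,3) — |8−3| = 5, hence No.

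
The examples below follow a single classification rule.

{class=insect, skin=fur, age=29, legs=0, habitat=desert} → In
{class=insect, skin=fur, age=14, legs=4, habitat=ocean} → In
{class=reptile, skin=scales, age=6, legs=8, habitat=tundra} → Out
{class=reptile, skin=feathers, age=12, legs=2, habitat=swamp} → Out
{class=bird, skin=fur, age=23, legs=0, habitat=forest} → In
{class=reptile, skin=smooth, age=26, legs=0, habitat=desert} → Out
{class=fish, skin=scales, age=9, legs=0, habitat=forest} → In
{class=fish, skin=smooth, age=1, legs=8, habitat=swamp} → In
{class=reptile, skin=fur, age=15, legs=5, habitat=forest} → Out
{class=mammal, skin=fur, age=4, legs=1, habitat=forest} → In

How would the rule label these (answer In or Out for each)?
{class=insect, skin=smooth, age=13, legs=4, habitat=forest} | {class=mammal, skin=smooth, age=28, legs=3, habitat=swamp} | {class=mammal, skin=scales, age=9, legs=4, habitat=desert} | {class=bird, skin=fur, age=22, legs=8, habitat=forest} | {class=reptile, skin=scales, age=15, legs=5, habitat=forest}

In, In, In, In, Out

Checking candidate rules against both groups, what survives is: class is not reptile.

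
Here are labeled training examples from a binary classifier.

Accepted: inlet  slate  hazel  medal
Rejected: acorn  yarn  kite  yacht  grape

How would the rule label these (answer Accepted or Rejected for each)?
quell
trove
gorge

Accepted, Rejected, Rejected

A rule that fits every label: contains 'l' — true of each 'Accepted' example, false of each 'Rejected' one.
Accepted: quell, since has 'l'.
Rejected: trove, since no 'l'.
Rejected: gorge, since no 'l'.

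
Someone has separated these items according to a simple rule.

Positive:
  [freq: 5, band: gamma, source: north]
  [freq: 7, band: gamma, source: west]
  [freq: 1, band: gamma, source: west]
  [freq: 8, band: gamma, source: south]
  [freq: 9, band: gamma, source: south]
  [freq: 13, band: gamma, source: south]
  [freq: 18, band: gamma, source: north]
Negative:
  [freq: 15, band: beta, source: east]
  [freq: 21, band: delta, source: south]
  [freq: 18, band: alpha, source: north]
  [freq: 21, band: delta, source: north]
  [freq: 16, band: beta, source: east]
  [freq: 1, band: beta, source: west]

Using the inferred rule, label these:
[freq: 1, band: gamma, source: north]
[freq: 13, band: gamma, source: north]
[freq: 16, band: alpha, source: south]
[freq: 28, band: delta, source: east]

The distinguishing property — band is gamma — holds for all the 'Positive' cases and none of the 'Negative' cases.
[freq: 1, band: gamma, source: north]: band is gamma — passes, so Positive.
[freq: 13, band: gamma, source: north]: band is gamma — passes, so Positive.
[freq: 16, band: alpha, source: south]: band is alpha — does not satisfy this, so Negative.
[freq: 28, band: delta, source: east]: band is delta — does not satisfy this, so Negative.

Positive, Positive, Negative, Negative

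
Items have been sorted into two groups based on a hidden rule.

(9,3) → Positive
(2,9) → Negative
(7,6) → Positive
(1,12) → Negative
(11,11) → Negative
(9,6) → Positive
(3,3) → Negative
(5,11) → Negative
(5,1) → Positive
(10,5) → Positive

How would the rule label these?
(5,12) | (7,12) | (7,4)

All 'Positive' examples share one property — first > second — and every 'Negative' example lacks it.
(5,12): 5 < 12 — doesn't match, so Negative.
(7,12): 7 < 12 — doesn't match, so Negative.
(7,4): 7 > 4 — passes, so Positive.

Negative, Negative, Positive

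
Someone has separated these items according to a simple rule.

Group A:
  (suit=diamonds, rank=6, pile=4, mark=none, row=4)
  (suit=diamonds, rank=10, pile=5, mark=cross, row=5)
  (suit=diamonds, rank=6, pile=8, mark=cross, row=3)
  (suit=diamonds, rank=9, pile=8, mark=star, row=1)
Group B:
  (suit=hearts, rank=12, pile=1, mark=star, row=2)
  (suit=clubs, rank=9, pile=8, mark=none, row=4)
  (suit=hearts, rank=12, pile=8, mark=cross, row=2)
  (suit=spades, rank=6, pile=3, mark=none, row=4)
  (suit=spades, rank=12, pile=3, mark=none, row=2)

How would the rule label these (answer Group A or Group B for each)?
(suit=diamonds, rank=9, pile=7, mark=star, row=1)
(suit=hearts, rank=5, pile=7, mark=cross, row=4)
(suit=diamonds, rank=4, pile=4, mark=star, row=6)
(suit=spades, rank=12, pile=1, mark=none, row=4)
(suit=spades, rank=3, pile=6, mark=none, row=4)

Group A, Group B, Group A, Group B, Group B

The classifier is using: suit is diamonds.
(suit=diamonds, rank=9, pile=7, mark=star, row=1) → suit is diamonds → Group A. (suit=hearts, rank=5, pile=7, mark=cross, row=4) → suit is hearts → Group B. (suit=diamonds, rank=4, pile=4, mark=star, row=6) → suit is diamonds → Group A. (suit=spades, rank=12, pile=1, mark=none, row=4) → suit is spades → Group B. (suit=spades, rank=3, pile=6, mark=none, row=4) → suit is spades → Group B.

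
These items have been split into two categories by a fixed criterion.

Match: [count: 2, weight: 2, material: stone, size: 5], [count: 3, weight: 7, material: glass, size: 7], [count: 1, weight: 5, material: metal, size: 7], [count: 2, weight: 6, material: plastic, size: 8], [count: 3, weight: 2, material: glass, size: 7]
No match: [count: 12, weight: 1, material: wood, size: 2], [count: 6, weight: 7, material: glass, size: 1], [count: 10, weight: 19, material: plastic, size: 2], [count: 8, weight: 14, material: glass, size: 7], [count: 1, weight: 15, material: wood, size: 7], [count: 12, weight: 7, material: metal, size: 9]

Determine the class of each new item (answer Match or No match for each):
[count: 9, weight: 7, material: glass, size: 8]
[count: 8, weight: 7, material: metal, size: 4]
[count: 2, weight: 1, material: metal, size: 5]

The simplest hypothesis consistent with all the labels is: count ≤ 3 AND weight ≤ 7.

No match, No match, Match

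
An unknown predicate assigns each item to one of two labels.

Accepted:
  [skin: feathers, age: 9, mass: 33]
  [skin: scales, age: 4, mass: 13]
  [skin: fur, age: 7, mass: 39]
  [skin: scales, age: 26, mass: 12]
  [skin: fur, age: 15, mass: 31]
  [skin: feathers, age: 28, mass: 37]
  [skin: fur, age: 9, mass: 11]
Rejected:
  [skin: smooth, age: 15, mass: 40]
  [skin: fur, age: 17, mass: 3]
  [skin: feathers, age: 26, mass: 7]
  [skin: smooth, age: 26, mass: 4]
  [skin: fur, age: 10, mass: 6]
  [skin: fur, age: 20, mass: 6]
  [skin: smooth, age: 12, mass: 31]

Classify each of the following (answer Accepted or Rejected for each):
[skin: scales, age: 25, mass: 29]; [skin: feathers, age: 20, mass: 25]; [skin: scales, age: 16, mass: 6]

Accepted, Accepted, Rejected

The common property of the 'Accepted' items is: skin is not smooth AND mass ≥ 11. No 'Rejected' item has it.
[skin: scales, age: 25, mass: 29] — skin is scales, mass = 29, hence Accepted.
[skin: feathers, age: 20, mass: 25] — skin is feathers, mass = 25, hence Accepted.
[skin: scales, age: 16, mass: 6] — skin is scales, mass = 6, hence Rejected.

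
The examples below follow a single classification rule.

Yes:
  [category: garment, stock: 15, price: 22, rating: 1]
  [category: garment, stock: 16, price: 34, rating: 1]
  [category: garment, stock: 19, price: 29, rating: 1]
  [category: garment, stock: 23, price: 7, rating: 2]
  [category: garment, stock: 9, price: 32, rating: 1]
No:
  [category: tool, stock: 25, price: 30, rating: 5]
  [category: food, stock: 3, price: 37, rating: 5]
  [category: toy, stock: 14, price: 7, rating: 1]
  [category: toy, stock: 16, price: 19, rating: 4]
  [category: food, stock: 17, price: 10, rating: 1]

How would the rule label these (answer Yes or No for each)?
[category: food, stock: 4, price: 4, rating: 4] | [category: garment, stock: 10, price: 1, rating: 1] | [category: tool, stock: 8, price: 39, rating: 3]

Comparing the two groups points to one rule — category is garment.
[category: food, stock: 4, price: 4, rating: 4] — category is food, hence No.
[category: garment, stock: 10, price: 1, rating: 1] — category is garment, hence Yes.
[category: tool, stock: 8, price: 39, rating: 3] — category is tool, hence No.

No, Yes, No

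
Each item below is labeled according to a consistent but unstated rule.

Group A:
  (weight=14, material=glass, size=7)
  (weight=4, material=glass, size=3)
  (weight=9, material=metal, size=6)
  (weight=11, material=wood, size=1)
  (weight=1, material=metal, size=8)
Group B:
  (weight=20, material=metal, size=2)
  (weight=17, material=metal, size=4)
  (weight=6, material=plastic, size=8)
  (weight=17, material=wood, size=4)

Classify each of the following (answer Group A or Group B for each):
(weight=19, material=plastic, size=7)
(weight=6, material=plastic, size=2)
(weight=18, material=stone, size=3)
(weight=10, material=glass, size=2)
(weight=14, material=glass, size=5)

Group B, Group B, Group B, Group A, Group A

The pattern is that an item is 'Group A' exactly when: weight ≠ 6 AND weight ≤ 14.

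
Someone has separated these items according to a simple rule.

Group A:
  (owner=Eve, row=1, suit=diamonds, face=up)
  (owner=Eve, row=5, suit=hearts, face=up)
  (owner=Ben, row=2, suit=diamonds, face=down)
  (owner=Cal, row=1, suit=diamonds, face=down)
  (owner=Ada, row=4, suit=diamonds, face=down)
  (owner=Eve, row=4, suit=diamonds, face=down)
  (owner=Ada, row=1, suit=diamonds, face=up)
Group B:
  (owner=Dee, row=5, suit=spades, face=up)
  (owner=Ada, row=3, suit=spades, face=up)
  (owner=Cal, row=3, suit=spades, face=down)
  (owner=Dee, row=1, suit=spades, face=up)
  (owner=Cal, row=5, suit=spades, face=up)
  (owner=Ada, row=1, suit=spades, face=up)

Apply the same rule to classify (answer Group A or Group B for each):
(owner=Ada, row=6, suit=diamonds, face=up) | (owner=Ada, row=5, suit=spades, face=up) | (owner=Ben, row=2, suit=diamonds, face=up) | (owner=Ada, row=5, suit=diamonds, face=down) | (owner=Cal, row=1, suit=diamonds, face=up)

The common property of the 'Group A' items is: suit is not spades. No 'Group B' item has it.
Group A: (owner=Ada, row=6, suit=diamonds, face=up), since suit is diamonds.
Group B: (owner=Ada, row=5, suit=spades, face=up), since suit is spades.
Group A: (owner=Ben, row=2, suit=diamonds, face=up), since suit is diamonds.
Group A: (owner=Ada, row=5, suit=diamonds, face=down), since suit is diamonds.
Group A: (owner=Cal, row=1, suit=diamonds, face=up), since suit is diamonds.

Group A, Group B, Group A, Group A, Group A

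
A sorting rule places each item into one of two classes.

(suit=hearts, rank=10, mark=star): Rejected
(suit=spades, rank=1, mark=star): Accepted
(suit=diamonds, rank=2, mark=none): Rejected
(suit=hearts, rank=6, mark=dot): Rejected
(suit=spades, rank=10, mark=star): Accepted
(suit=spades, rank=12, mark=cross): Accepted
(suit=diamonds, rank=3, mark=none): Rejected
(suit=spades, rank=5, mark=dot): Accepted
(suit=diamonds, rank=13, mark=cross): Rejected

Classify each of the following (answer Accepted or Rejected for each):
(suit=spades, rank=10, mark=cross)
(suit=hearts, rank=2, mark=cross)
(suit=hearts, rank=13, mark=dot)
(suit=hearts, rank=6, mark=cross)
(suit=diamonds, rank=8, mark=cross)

Accepted, Rejected, Rejected, Rejected, Rejected

Every 'Accepted' example satisfies: suit is spades. None of the 'Rejected' examples do.
(suit=spades, rank=10, mark=cross): Accepted (suit is spades). (suit=hearts, rank=2, mark=cross): Rejected (suit is hearts). (suit=hearts, rank=13, mark=dot): Rejected (suit is hearts). (suit=hearts, rank=6, mark=cross): Rejected (suit is hearts). (suit=diamonds, rank=8, mark=cross): Rejected (suit is diamonds).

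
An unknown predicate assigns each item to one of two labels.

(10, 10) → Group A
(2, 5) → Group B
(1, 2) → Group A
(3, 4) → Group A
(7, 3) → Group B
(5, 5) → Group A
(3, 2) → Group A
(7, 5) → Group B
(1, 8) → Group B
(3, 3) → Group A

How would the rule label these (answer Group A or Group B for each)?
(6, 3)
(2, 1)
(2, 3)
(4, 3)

Group B, Group A, Group A, Group A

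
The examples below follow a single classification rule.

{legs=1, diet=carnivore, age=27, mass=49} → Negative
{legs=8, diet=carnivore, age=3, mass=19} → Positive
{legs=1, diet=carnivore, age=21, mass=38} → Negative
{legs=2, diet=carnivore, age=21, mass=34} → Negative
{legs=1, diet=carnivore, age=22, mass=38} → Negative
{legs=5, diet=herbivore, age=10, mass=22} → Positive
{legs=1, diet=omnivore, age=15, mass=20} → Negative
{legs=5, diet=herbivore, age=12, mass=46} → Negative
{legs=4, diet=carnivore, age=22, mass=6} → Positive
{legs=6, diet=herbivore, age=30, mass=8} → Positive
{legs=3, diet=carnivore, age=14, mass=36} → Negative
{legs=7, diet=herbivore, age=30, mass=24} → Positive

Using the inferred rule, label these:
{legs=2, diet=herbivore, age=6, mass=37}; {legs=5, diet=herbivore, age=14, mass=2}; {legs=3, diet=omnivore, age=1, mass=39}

The simplest hypothesis consistent with all the labels is: legs ≥ 2 AND mass ≤ 24.
{legs=2, diet=herbivore, age=6, mass=37} → legs = 2, mass = 37 → Negative. {legs=5, diet=herbivore, age=14, mass=2} → legs = 5, mass = 2 → Positive. {legs=3, diet=omnivore, age=1, mass=39} → legs = 3, mass = 39 → Negative.

Negative, Positive, Negative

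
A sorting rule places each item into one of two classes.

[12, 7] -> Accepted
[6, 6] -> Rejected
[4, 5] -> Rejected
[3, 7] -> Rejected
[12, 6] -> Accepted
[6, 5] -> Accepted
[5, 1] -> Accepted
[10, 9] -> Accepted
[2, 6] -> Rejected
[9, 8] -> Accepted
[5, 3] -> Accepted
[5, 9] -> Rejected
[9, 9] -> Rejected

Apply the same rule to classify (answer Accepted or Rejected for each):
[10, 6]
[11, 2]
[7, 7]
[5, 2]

Accepted, Accepted, Rejected, Accepted

A rule that fits every label: first > second — true of each 'Accepted' example, false of each 'Rejected' one.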